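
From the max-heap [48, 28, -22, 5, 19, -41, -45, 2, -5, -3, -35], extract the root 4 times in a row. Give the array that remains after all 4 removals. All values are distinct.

[2, -3, -22, -5, -35, -41, -45]

extract-max #1 returns 48:
  remove root 48; move last element -35 to root → [-35, 28, -22, 5, 19, -41, -45, 2, -5, -3]
  -35 vs larger child 28 at index 1, swap → [28, -35, -22, 5, 19, -41, -45, 2, -5, -3]
  -35 vs larger child 19 at index 4, swap → [28, 19, -22, 5, -35, -41, -45, 2, -5, -3]
  -35 vs only child -3 at index 9, swap → [28, 19, -22, 5, -3, -41, -45, 2, -5, -35]
extract-max #2 returns 28:
  remove root 28; move last element -35 to root → [-35, 19, -22, 5, -3, -41, -45, 2, -5]
  -35 vs larger child 19 at index 1, swap → [19, -35, -22, 5, -3, -41, -45, 2, -5]
  -35 vs larger child 5 at index 3, swap → [19, 5, -22, -35, -3, -41, -45, 2, -5]
  -35 vs larger child 2 at index 7, swap → [19, 5, -22, 2, -3, -41, -45, -35, -5]
extract-max #3 returns 19:
  remove root 19; move last element -5 to root → [-5, 5, -22, 2, -3, -41, -45, -35]
  -5 vs larger child 5 at index 1, swap → [5, -5, -22, 2, -3, -41, -45, -35]
  -5 vs larger child 2 at index 3, swap → [5, 2, -22, -5, -3, -41, -45, -35]
extract-max #4 returns 5:
  remove root 5; move last element -35 to root → [-35, 2, -22, -5, -3, -41, -45]
  -35 vs larger child 2 at index 1, swap → [2, -35, -22, -5, -3, -41, -45]
  -35 vs larger child -3 at index 4, swap → [2, -3, -22, -5, -35, -41, -45]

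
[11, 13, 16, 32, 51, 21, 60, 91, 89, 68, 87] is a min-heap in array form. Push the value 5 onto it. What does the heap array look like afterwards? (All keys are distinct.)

[5, 13, 11, 32, 51, 16, 60, 91, 89, 68, 87, 21]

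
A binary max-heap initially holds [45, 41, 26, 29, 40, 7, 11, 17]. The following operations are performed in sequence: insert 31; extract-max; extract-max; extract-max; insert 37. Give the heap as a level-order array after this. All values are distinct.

[37, 29, 31, 17, 11, 7, 26]

insert 31:
  append 31 at index 8 → [45, 41, 26, 29, 40, 7, 11, 17, 31]
  31 > parent 29 at index 3, swap → [45, 41, 26, 31, 40, 7, 11, 17, 29]
extract-max → returns 45:
  remove root 45; move last element 29 to root → [29, 41, 26, 31, 40, 7, 11, 17]
  29 vs larger child 41 at index 1, swap → [41, 29, 26, 31, 40, 7, 11, 17]
  29 vs larger child 40 at index 4, swap → [41, 40, 26, 31, 29, 7, 11, 17]
extract-max → returns 41:
  remove root 41; move last element 17 to root → [17, 40, 26, 31, 29, 7, 11]
  17 vs larger child 40 at index 1, swap → [40, 17, 26, 31, 29, 7, 11]
  17 vs larger child 31 at index 3, swap → [40, 31, 26, 17, 29, 7, 11]
extract-max → returns 40:
  remove root 40; move last element 11 to root → [11, 31, 26, 17, 29, 7]
  11 vs larger child 31 at index 1, swap → [31, 11, 26, 17, 29, 7]
  11 vs larger child 29 at index 4, swap → [31, 29, 26, 17, 11, 7]
insert 37:
  append 37 at index 6 → [31, 29, 26, 17, 11, 7, 37]
  37 > parent 26 at index 2, swap → [31, 29, 37, 17, 11, 7, 26]
  37 > parent 31 at index 0, swap → [37, 29, 31, 17, 11, 7, 26]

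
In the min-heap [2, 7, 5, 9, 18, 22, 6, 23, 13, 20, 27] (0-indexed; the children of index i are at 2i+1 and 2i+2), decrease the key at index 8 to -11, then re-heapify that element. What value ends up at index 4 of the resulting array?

set index 8 from 13 to -11 → [2, 7, 5, 9, 18, 22, 6, 23, -11, 20, 27]
-11 < parent 9 at index 3, swap → [2, 7, 5, -11, 18, 22, 6, 23, 9, 20, 27]
-11 < parent 7 at index 1, swap → [2, -11, 5, 7, 18, 22, 6, 23, 9, 20, 27]
-11 < parent 2 at index 0, swap → [-11, 2, 5, 7, 18, 22, 6, 23, 9, 20, 27]
resulting array: [-11, 2, 5, 7, 18, 22, 6, 23, 9, 20, 27]

18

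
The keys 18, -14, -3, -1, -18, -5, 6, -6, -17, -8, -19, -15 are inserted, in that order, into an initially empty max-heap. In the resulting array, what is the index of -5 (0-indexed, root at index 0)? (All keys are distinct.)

Insert 18:
  append 18 at index 0 → [18] (no swap needed)
Insert -14:
  append -14 at index 1 → [18, -14] (no swap needed)
Insert -3:
  append -3 at index 2 → [18, -14, -3] (no swap needed)
Insert -1:
  append -1 at index 3 → [18, -14, -3, -1]
  -1 > parent -14 at index 1, swap → [18, -1, -3, -14]
Insert -18:
  append -18 at index 4 → [18, -1, -3, -14, -18] (no swap needed)
Insert -5:
  append -5 at index 5 → [18, -1, -3, -14, -18, -5] (no swap needed)
Insert 6:
  append 6 at index 6 → [18, -1, -3, -14, -18, -5, 6]
  6 > parent -3 at index 2, swap → [18, -1, 6, -14, -18, -5, -3]
Insert -6:
  append -6 at index 7 → [18, -1, 6, -14, -18, -5, -3, -6]
  -6 > parent -14 at index 3, swap → [18, -1, 6, -6, -18, -5, -3, -14]
Insert -17:
  append -17 at index 8 → [18, -1, 6, -6, -18, -5, -3, -14, -17] (no swap needed)
Insert -8:
  append -8 at index 9 → [18, -1, 6, -6, -18, -5, -3, -14, -17, -8]
  -8 > parent -18 at index 4, swap → [18, -1, 6, -6, -8, -5, -3, -14, -17, -18]
Insert -19:
  append -19 at index 10 → [18, -1, 6, -6, -8, -5, -3, -14, -17, -18, -19] (no swap needed)
Insert -15:
  append -15 at index 11 → [18, -1, 6, -6, -8, -5, -3, -14, -17, -18, -19, -15] (no swap needed)
resulting array: [18, -1, 6, -6, -8, -5, -3, -14, -17, -18, -19, -15]

5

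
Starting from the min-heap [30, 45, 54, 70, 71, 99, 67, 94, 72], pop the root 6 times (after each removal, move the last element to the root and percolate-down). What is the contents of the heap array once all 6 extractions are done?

extract-min #1 returns 30:
  remove root 30; move last element 72 to root → [72, 45, 54, 70, 71, 99, 67, 94]
  72 vs smaller child 45 at index 1, swap → [45, 72, 54, 70, 71, 99, 67, 94]
  72 vs smaller child 70 at index 3, swap → [45, 70, 54, 72, 71, 99, 67, 94]
extract-min #2 returns 45:
  remove root 45; move last element 94 to root → [94, 70, 54, 72, 71, 99, 67]
  94 vs smaller child 54 at index 2, swap → [54, 70, 94, 72, 71, 99, 67]
  94 vs smaller child 67 at index 6, swap → [54, 70, 67, 72, 71, 99, 94]
extract-min #3 returns 54:
  remove root 54; move last element 94 to root → [94, 70, 67, 72, 71, 99]
  94 vs smaller child 67 at index 2, swap → [67, 70, 94, 72, 71, 99]
extract-min #4 returns 67:
  remove root 67; move last element 99 to root → [99, 70, 94, 72, 71]
  99 vs smaller child 70 at index 1, swap → [70, 99, 94, 72, 71]
  99 vs smaller child 71 at index 4, swap → [70, 71, 94, 72, 99]
extract-min #5 returns 70:
  remove root 70; move last element 99 to root → [99, 71, 94, 72]
  99 vs smaller child 71 at index 1, swap → [71, 99, 94, 72]
  99 vs only child 72 at index 3, swap → [71, 72, 94, 99]
extract-min #6 returns 71:
  remove root 71; move last element 99 to root → [99, 72, 94]
  99 vs smaller child 72 at index 1, swap → [72, 99, 94]

[72, 99, 94]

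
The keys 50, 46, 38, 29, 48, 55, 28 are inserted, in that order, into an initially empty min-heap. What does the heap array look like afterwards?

[28, 38, 29, 50, 48, 55, 46]

Insert 50:
  append 50 at index 0 → [50] (no swap needed)
Insert 46:
  append 46 at index 1 → [50, 46]
  46 < parent 50 at index 0, swap → [46, 50]
Insert 38:
  append 38 at index 2 → [46, 50, 38]
  38 < parent 46 at index 0, swap → [38, 50, 46]
Insert 29:
  append 29 at index 3 → [38, 50, 46, 29]
  29 < parent 50 at index 1, swap → [38, 29, 46, 50]
  29 < parent 38 at index 0, swap → [29, 38, 46, 50]
Insert 48:
  append 48 at index 4 → [29, 38, 46, 50, 48] (no swap needed)
Insert 55:
  append 55 at index 5 → [29, 38, 46, 50, 48, 55] (no swap needed)
Insert 28:
  append 28 at index 6 → [29, 38, 46, 50, 48, 55, 28]
  28 < parent 46 at index 2, swap → [29, 38, 28, 50, 48, 55, 46]
  28 < parent 29 at index 0, swap → [28, 38, 29, 50, 48, 55, 46]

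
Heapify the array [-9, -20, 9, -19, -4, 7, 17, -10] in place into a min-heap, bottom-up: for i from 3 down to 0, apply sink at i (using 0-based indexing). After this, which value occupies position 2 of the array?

7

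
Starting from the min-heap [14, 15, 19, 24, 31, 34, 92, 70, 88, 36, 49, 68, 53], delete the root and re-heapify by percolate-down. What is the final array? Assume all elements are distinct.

[15, 24, 19, 53, 31, 34, 92, 70, 88, 36, 49, 68]

remove root 14; move last element 53 to root → [53, 15, 19, 24, 31, 34, 92, 70, 88, 36, 49, 68]
53 vs smaller child 15 at index 1, swap → [15, 53, 19, 24, 31, 34, 92, 70, 88, 36, 49, 68]
53 vs smaller child 24 at index 3, swap → [15, 24, 19, 53, 31, 34, 92, 70, 88, 36, 49, 68]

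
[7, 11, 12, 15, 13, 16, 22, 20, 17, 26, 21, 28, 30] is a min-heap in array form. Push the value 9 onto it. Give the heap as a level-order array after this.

[7, 11, 9, 15, 13, 16, 12, 20, 17, 26, 21, 28, 30, 22]

append 9 at index 13 → [7, 11, 12, 15, 13, 16, 22, 20, 17, 26, 21, 28, 30, 9]
9 < parent 22 at index 6, swap → [7, 11, 12, 15, 13, 16, 9, 20, 17, 26, 21, 28, 30, 22]
9 < parent 12 at index 2, swap → [7, 11, 9, 15, 13, 16, 12, 20, 17, 26, 21, 28, 30, 22]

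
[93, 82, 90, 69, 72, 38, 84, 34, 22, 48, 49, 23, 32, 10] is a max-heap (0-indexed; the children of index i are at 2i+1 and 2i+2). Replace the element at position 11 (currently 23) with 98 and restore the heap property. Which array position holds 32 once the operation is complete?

12

set index 11 from 23 to 98 → [93, 82, 90, 69, 72, 38, 84, 34, 22, 48, 49, 98, 32, 10]
98 > parent 38 at index 5, swap → [93, 82, 90, 69, 72, 98, 84, 34, 22, 48, 49, 38, 32, 10]
98 > parent 90 at index 2, swap → [93, 82, 98, 69, 72, 90, 84, 34, 22, 48, 49, 38, 32, 10]
98 > parent 93 at index 0, swap → [98, 82, 93, 69, 72, 90, 84, 34, 22, 48, 49, 38, 32, 10]
resulting array: [98, 82, 93, 69, 72, 90, 84, 34, 22, 48, 49, 38, 32, 10]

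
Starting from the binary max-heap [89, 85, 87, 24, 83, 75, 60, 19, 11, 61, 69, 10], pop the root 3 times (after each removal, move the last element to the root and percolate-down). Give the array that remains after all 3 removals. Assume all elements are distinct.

[83, 69, 75, 24, 61, 10, 60, 19, 11]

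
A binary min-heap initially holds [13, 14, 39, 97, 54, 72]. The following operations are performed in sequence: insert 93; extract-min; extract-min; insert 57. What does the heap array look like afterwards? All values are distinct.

insert 93:
  append 93 at index 6 → [13, 14, 39, 97, 54, 72, 93] (no swap needed)
extract-min → returns 13:
  remove root 13; move last element 93 to root → [93, 14, 39, 97, 54, 72]
  93 vs smaller child 14 at index 1, swap → [14, 93, 39, 97, 54, 72]
  93 vs smaller child 54 at index 4, swap → [14, 54, 39, 97, 93, 72]
extract-min → returns 14:
  remove root 14; move last element 72 to root → [72, 54, 39, 97, 93]
  72 vs smaller child 39 at index 2, swap → [39, 54, 72, 97, 93]
insert 57:
  append 57 at index 5 → [39, 54, 72, 97, 93, 57]
  57 < parent 72 at index 2, swap → [39, 54, 57, 97, 93, 72]

[39, 54, 57, 97, 93, 72]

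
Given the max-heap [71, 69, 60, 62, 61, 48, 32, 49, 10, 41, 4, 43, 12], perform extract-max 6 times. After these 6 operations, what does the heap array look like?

extract-max #1 returns 71:
  remove root 71; move last element 12 to root → [12, 69, 60, 62, 61, 48, 32, 49, 10, 41, 4, 43]
  12 vs larger child 69 at index 1, swap → [69, 12, 60, 62, 61, 48, 32, 49, 10, 41, 4, 43]
  12 vs larger child 62 at index 3, swap → [69, 62, 60, 12, 61, 48, 32, 49, 10, 41, 4, 43]
  12 vs larger child 49 at index 7, swap → [69, 62, 60, 49, 61, 48, 32, 12, 10, 41, 4, 43]
extract-max #2 returns 69:
  remove root 69; move last element 43 to root → [43, 62, 60, 49, 61, 48, 32, 12, 10, 41, 4]
  43 vs larger child 62 at index 1, swap → [62, 43, 60, 49, 61, 48, 32, 12, 10, 41, 4]
  43 vs larger child 61 at index 4, swap → [62, 61, 60, 49, 43, 48, 32, 12, 10, 41, 4]
extract-max #3 returns 62:
  remove root 62; move last element 4 to root → [4, 61, 60, 49, 43, 48, 32, 12, 10, 41]
  4 vs larger child 61 at index 1, swap → [61, 4, 60, 49, 43, 48, 32, 12, 10, 41]
  4 vs larger child 49 at index 3, swap → [61, 49, 60, 4, 43, 48, 32, 12, 10, 41]
  4 vs larger child 12 at index 7, swap → [61, 49, 60, 12, 43, 48, 32, 4, 10, 41]
extract-max #4 returns 61:
  remove root 61; move last element 41 to root → [41, 49, 60, 12, 43, 48, 32, 4, 10]
  41 vs larger child 60 at index 2, swap → [60, 49, 41, 12, 43, 48, 32, 4, 10]
  41 vs larger child 48 at index 5, swap → [60, 49, 48, 12, 43, 41, 32, 4, 10]
extract-max #5 returns 60:
  remove root 60; move last element 10 to root → [10, 49, 48, 12, 43, 41, 32, 4]
  10 vs larger child 49 at index 1, swap → [49, 10, 48, 12, 43, 41, 32, 4]
  10 vs larger child 43 at index 4, swap → [49, 43, 48, 12, 10, 41, 32, 4]
extract-max #6 returns 49:
  remove root 49; move last element 4 to root → [4, 43, 48, 12, 10, 41, 32]
  4 vs larger child 48 at index 2, swap → [48, 43, 4, 12, 10, 41, 32]
  4 vs larger child 41 at index 5, swap → [48, 43, 41, 12, 10, 4, 32]

[48, 43, 41, 12, 10, 4, 32]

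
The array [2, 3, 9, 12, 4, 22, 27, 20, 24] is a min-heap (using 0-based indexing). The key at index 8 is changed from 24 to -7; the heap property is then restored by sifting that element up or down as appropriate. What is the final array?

set index 8 from 24 to -7 → [2, 3, 9, 12, 4, 22, 27, 20, -7]
-7 < parent 12 at index 3, swap → [2, 3, 9, -7, 4, 22, 27, 20, 12]
-7 < parent 3 at index 1, swap → [2, -7, 9, 3, 4, 22, 27, 20, 12]
-7 < parent 2 at index 0, swap → [-7, 2, 9, 3, 4, 22, 27, 20, 12]

[-7, 2, 9, 3, 4, 22, 27, 20, 12]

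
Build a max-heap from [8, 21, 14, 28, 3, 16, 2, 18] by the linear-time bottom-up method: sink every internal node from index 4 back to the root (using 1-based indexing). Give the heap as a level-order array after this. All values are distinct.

[28, 21, 16, 18, 3, 14, 2, 8]

sift down from index 4: already satisfies heap property
sift down from index 3:
  14 vs larger child 16 at index 6, swap → [8, 21, 16, 28, 3, 14, 2, 18]
sift down from index 2:
  21 vs larger child 28 at index 4, swap → [8, 28, 16, 21, 3, 14, 2, 18]
sift down from index 1:
  8 vs larger child 28 at index 2, swap → [28, 8, 16, 21, 3, 14, 2, 18]
  8 vs larger child 21 at index 4, swap → [28, 21, 16, 8, 3, 14, 2, 18]
  8 vs only child 18 at index 8, swap → [28, 21, 16, 18, 3, 14, 2, 8]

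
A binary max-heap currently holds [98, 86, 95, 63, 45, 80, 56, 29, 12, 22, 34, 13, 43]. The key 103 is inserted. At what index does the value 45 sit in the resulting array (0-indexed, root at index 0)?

4

append 103 at index 13 → [98, 86, 95, 63, 45, 80, 56, 29, 12, 22, 34, 13, 43, 103]
103 > parent 56 at index 6, swap → [98, 86, 95, 63, 45, 80, 103, 29, 12, 22, 34, 13, 43, 56]
103 > parent 95 at index 2, swap → [98, 86, 103, 63, 45, 80, 95, 29, 12, 22, 34, 13, 43, 56]
103 > parent 98 at index 0, swap → [103, 86, 98, 63, 45, 80, 95, 29, 12, 22, 34, 13, 43, 56]
resulting array: [103, 86, 98, 63, 45, 80, 95, 29, 12, 22, 34, 13, 43, 56]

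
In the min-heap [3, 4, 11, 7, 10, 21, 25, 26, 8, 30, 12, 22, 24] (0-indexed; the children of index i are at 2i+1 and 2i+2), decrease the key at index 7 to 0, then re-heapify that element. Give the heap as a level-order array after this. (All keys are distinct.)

[0, 3, 11, 4, 10, 21, 25, 7, 8, 30, 12, 22, 24]

set index 7 from 26 to 0 → [3, 4, 11, 7, 10, 21, 25, 0, 8, 30, 12, 22, 24]
0 < parent 7 at index 3, swap → [3, 4, 11, 0, 10, 21, 25, 7, 8, 30, 12, 22, 24]
0 < parent 4 at index 1, swap → [3, 0, 11, 4, 10, 21, 25, 7, 8, 30, 12, 22, 24]
0 < parent 3 at index 0, swap → [0, 3, 11, 4, 10, 21, 25, 7, 8, 30, 12, 22, 24]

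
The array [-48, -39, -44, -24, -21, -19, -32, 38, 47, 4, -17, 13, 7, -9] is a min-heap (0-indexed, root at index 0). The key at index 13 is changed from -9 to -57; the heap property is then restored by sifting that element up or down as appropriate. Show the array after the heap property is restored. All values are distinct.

[-57, -39, -48, -24, -21, -19, -44, 38, 47, 4, -17, 13, 7, -32]

set index 13 from -9 to -57 → [-48, -39, -44, -24, -21, -19, -32, 38, 47, 4, -17, 13, 7, -57]
-57 < parent -32 at index 6, swap → [-48, -39, -44, -24, -21, -19, -57, 38, 47, 4, -17, 13, 7, -32]
-57 < parent -44 at index 2, swap → [-48, -39, -57, -24, -21, -19, -44, 38, 47, 4, -17, 13, 7, -32]
-57 < parent -48 at index 0, swap → [-57, -39, -48, -24, -21, -19, -44, 38, 47, 4, -17, 13, 7, -32]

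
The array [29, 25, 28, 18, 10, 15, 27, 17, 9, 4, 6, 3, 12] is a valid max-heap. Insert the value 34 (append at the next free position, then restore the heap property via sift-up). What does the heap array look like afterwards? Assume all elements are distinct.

[34, 25, 29, 18, 10, 15, 28, 17, 9, 4, 6, 3, 12, 27]

append 34 at index 13 → [29, 25, 28, 18, 10, 15, 27, 17, 9, 4, 6, 3, 12, 34]
34 > parent 27 at index 6, swap → [29, 25, 28, 18, 10, 15, 34, 17, 9, 4, 6, 3, 12, 27]
34 > parent 28 at index 2, swap → [29, 25, 34, 18, 10, 15, 28, 17, 9, 4, 6, 3, 12, 27]
34 > parent 29 at index 0, swap → [34, 25, 29, 18, 10, 15, 28, 17, 9, 4, 6, 3, 12, 27]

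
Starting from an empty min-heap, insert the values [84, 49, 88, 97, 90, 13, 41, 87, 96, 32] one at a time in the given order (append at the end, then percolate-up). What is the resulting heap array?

[13, 32, 41, 87, 84, 88, 49, 97, 96, 90]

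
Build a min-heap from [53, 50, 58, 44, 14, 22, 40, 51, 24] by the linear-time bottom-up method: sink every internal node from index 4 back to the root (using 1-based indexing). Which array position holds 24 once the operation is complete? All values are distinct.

sift down from index 4:
  44 vs smaller child 24 at index 9, swap → [53, 50, 58, 24, 14, 22, 40, 51, 44]
sift down from index 3:
  58 vs smaller child 22 at index 6, swap → [53, 50, 22, 24, 14, 58, 40, 51, 44]
sift down from index 2:
  50 vs smaller child 14 at index 5, swap → [53, 14, 22, 24, 50, 58, 40, 51, 44]
sift down from index 1:
  53 vs smaller child 14 at index 2, swap → [14, 53, 22, 24, 50, 58, 40, 51, 44]
  53 vs smaller child 24 at index 4, swap → [14, 24, 22, 53, 50, 58, 40, 51, 44]
  53 vs smaller child 44 at index 9, swap → [14, 24, 22, 44, 50, 58, 40, 51, 53]
resulting array: [14, 24, 22, 44, 50, 58, 40, 51, 53]

2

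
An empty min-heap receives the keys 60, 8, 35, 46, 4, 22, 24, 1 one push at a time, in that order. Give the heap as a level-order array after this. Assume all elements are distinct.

Insert 60:
  append 60 at index 0 → [60] (no swap needed)
Insert 8:
  append 8 at index 1 → [60, 8]
  8 < parent 60 at index 0, swap → [8, 60]
Insert 35:
  append 35 at index 2 → [8, 60, 35] (no swap needed)
Insert 46:
  append 46 at index 3 → [8, 60, 35, 46]
  46 < parent 60 at index 1, swap → [8, 46, 35, 60]
Insert 4:
  append 4 at index 4 → [8, 46, 35, 60, 4]
  4 < parent 46 at index 1, swap → [8, 4, 35, 60, 46]
  4 < parent 8 at index 0, swap → [4, 8, 35, 60, 46]
Insert 22:
  append 22 at index 5 → [4, 8, 35, 60, 46, 22]
  22 < parent 35 at index 2, swap → [4, 8, 22, 60, 46, 35]
Insert 24:
  append 24 at index 6 → [4, 8, 22, 60, 46, 35, 24] (no swap needed)
Insert 1:
  append 1 at index 7 → [4, 8, 22, 60, 46, 35, 24, 1]
  1 < parent 60 at index 3, swap → [4, 8, 22, 1, 46, 35, 24, 60]
  1 < parent 8 at index 1, swap → [4, 1, 22, 8, 46, 35, 24, 60]
  1 < parent 4 at index 0, swap → [1, 4, 22, 8, 46, 35, 24, 60]

[1, 4, 22, 8, 46, 35, 24, 60]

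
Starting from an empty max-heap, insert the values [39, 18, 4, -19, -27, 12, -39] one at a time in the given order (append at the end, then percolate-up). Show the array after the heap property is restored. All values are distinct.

Insert 39:
  append 39 at index 0 → [39] (no swap needed)
Insert 18:
  append 18 at index 1 → [39, 18] (no swap needed)
Insert 4:
  append 4 at index 2 → [39, 18, 4] (no swap needed)
Insert -19:
  append -19 at index 3 → [39, 18, 4, -19] (no swap needed)
Insert -27:
  append -27 at index 4 → [39, 18, 4, -19, -27] (no swap needed)
Insert 12:
  append 12 at index 5 → [39, 18, 4, -19, -27, 12]
  12 > parent 4 at index 2, swap → [39, 18, 12, -19, -27, 4]
Insert -39:
  append -39 at index 6 → [39, 18, 12, -19, -27, 4, -39] (no swap needed)

[39, 18, 12, -19, -27, 4, -39]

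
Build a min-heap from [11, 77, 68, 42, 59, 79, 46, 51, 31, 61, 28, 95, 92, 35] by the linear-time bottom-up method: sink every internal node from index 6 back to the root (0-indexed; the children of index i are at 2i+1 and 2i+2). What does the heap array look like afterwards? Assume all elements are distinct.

[11, 28, 35, 31, 59, 79, 46, 51, 42, 61, 77, 95, 92, 68]

sift down from index 6:
  46 vs only child 35 at index 13, swap → [11, 77, 68, 42, 59, 79, 35, 51, 31, 61, 28, 95, 92, 46]
sift down from index 5: already satisfies heap property
sift down from index 4:
  59 vs smaller child 28 at index 10, swap → [11, 77, 68, 42, 28, 79, 35, 51, 31, 61, 59, 95, 92, 46]
sift down from index 3:
  42 vs smaller child 31 at index 8, swap → [11, 77, 68, 31, 28, 79, 35, 51, 42, 61, 59, 95, 92, 46]
sift down from index 2:
  68 vs smaller child 35 at index 6, swap → [11, 77, 35, 31, 28, 79, 68, 51, 42, 61, 59, 95, 92, 46]
  68 vs only child 46 at index 13, swap → [11, 77, 35, 31, 28, 79, 46, 51, 42, 61, 59, 95, 92, 68]
sift down from index 1:
  77 vs smaller child 28 at index 4, swap → [11, 28, 35, 31, 77, 79, 46, 51, 42, 61, 59, 95, 92, 68]
  77 vs smaller child 59 at index 10, swap → [11, 28, 35, 31, 59, 79, 46, 51, 42, 61, 77, 95, 92, 68]
sift down from index 0: already satisfies heap property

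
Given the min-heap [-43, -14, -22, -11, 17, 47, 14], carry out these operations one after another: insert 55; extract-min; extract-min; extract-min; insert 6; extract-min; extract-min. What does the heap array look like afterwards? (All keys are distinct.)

[14, 17, 47, 55]

insert 55:
  append 55 at index 7 → [-43, -14, -22, -11, 17, 47, 14, 55] (no swap needed)
extract-min → returns -43:
  remove root -43; move last element 55 to root → [55, -14, -22, -11, 17, 47, 14]
  55 vs smaller child -22 at index 2, swap → [-22, -14, 55, -11, 17, 47, 14]
  55 vs smaller child 14 at index 6, swap → [-22, -14, 14, -11, 17, 47, 55]
extract-min → returns -22:
  remove root -22; move last element 55 to root → [55, -14, 14, -11, 17, 47]
  55 vs smaller child -14 at index 1, swap → [-14, 55, 14, -11, 17, 47]
  55 vs smaller child -11 at index 3, swap → [-14, -11, 14, 55, 17, 47]
extract-min → returns -14:
  remove root -14; move last element 47 to root → [47, -11, 14, 55, 17]
  47 vs smaller child -11 at index 1, swap → [-11, 47, 14, 55, 17]
  47 vs smaller child 17 at index 4, swap → [-11, 17, 14, 55, 47]
insert 6:
  append 6 at index 5 → [-11, 17, 14, 55, 47, 6]
  6 < parent 14 at index 2, swap → [-11, 17, 6, 55, 47, 14]
extract-min → returns -11:
  remove root -11; move last element 14 to root → [14, 17, 6, 55, 47]
  14 vs smaller child 6 at index 2, swap → [6, 17, 14, 55, 47]
extract-min → returns 6:
  remove root 6; move last element 47 to root → [47, 17, 14, 55]
  47 vs smaller child 14 at index 2, swap → [14, 17, 47, 55]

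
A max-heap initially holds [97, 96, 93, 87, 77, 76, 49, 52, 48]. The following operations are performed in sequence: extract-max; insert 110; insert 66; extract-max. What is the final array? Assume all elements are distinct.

[96, 87, 93, 66, 77, 76, 49, 48, 52]

extract-max → returns 97:
  remove root 97; move last element 48 to root → [48, 96, 93, 87, 77, 76, 49, 52]
  48 vs larger child 96 at index 1, swap → [96, 48, 93, 87, 77, 76, 49, 52]
  48 vs larger child 87 at index 3, swap → [96, 87, 93, 48, 77, 76, 49, 52]
  48 vs only child 52 at index 7, swap → [96, 87, 93, 52, 77, 76, 49, 48]
insert 110:
  append 110 at index 8 → [96, 87, 93, 52, 77, 76, 49, 48, 110]
  110 > parent 52 at index 3, swap → [96, 87, 93, 110, 77, 76, 49, 48, 52]
  110 > parent 87 at index 1, swap → [96, 110, 93, 87, 77, 76, 49, 48, 52]
  110 > parent 96 at index 0, swap → [110, 96, 93, 87, 77, 76, 49, 48, 52]
insert 66:
  append 66 at index 9 → [110, 96, 93, 87, 77, 76, 49, 48, 52, 66] (no swap needed)
extract-max → returns 110:
  remove root 110; move last element 66 to root → [66, 96, 93, 87, 77, 76, 49, 48, 52]
  66 vs larger child 96 at index 1, swap → [96, 66, 93, 87, 77, 76, 49, 48, 52]
  66 vs larger child 87 at index 3, swap → [96, 87, 93, 66, 77, 76, 49, 48, 52]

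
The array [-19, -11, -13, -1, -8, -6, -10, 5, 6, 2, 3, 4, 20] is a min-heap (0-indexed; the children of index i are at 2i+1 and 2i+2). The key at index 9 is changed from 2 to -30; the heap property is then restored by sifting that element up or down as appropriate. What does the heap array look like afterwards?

[-30, -19, -13, -1, -11, -6, -10, 5, 6, -8, 3, 4, 20]

set index 9 from 2 to -30 → [-19, -11, -13, -1, -8, -6, -10, 5, 6, -30, 3, 4, 20]
-30 < parent -8 at index 4, swap → [-19, -11, -13, -1, -30, -6, -10, 5, 6, -8, 3, 4, 20]
-30 < parent -11 at index 1, swap → [-19, -30, -13, -1, -11, -6, -10, 5, 6, -8, 3, 4, 20]
-30 < parent -19 at index 0, swap → [-30, -19, -13, -1, -11, -6, -10, 5, 6, -8, 3, 4, 20]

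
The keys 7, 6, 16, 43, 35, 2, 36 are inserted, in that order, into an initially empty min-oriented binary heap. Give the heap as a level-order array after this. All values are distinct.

Insert 7:
  append 7 at index 0 → [7] (no swap needed)
Insert 6:
  append 6 at index 1 → [7, 6]
  6 < parent 7 at index 0, swap → [6, 7]
Insert 16:
  append 16 at index 2 → [6, 7, 16] (no swap needed)
Insert 43:
  append 43 at index 3 → [6, 7, 16, 43] (no swap needed)
Insert 35:
  append 35 at index 4 → [6, 7, 16, 43, 35] (no swap needed)
Insert 2:
  append 2 at index 5 → [6, 7, 16, 43, 35, 2]
  2 < parent 16 at index 2, swap → [6, 7, 2, 43, 35, 16]
  2 < parent 6 at index 0, swap → [2, 7, 6, 43, 35, 16]
Insert 36:
  append 36 at index 6 → [2, 7, 6, 43, 35, 16, 36] (no swap needed)

[2, 7, 6, 43, 35, 16, 36]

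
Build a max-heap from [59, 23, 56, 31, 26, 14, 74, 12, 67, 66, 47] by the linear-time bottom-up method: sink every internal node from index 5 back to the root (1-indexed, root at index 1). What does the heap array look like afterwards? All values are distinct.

[74, 67, 59, 31, 66, 14, 56, 12, 23, 26, 47]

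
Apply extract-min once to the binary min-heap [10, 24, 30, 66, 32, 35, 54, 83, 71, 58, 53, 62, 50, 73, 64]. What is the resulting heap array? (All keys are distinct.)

remove root 10; move last element 64 to root → [64, 24, 30, 66, 32, 35, 54, 83, 71, 58, 53, 62, 50, 73]
64 vs smaller child 24 at index 1, swap → [24, 64, 30, 66, 32, 35, 54, 83, 71, 58, 53, 62, 50, 73]
64 vs smaller child 32 at index 4, swap → [24, 32, 30, 66, 64, 35, 54, 83, 71, 58, 53, 62, 50, 73]
64 vs smaller child 53 at index 10, swap → [24, 32, 30, 66, 53, 35, 54, 83, 71, 58, 64, 62, 50, 73]

[24, 32, 30, 66, 53, 35, 54, 83, 71, 58, 64, 62, 50, 73]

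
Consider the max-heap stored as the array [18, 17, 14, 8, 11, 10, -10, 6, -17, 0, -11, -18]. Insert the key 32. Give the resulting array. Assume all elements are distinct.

append 32 at index 12 → [18, 17, 14, 8, 11, 10, -10, 6, -17, 0, -11, -18, 32]
32 > parent 10 at index 5, swap → [18, 17, 14, 8, 11, 32, -10, 6, -17, 0, -11, -18, 10]
32 > parent 14 at index 2, swap → [18, 17, 32, 8, 11, 14, -10, 6, -17, 0, -11, -18, 10]
32 > parent 18 at index 0, swap → [32, 17, 18, 8, 11, 14, -10, 6, -17, 0, -11, -18, 10]

[32, 17, 18, 8, 11, 14, -10, 6, -17, 0, -11, -18, 10]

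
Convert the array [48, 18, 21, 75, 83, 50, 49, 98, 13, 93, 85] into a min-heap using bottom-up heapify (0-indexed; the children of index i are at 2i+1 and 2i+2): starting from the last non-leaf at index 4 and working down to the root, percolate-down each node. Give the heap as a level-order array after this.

sift down from index 4: already satisfies heap property
sift down from index 3:
  75 vs smaller child 13 at index 8, swap → [48, 18, 21, 13, 83, 50, 49, 98, 75, 93, 85]
sift down from index 2: already satisfies heap property
sift down from index 1:
  18 vs smaller child 13 at index 3, swap → [48, 13, 21, 18, 83, 50, 49, 98, 75, 93, 85]
sift down from index 0:
  48 vs smaller child 13 at index 1, swap → [13, 48, 21, 18, 83, 50, 49, 98, 75, 93, 85]
  48 vs smaller child 18 at index 3, swap → [13, 18, 21, 48, 83, 50, 49, 98, 75, 93, 85]

[13, 18, 21, 48, 83, 50, 49, 98, 75, 93, 85]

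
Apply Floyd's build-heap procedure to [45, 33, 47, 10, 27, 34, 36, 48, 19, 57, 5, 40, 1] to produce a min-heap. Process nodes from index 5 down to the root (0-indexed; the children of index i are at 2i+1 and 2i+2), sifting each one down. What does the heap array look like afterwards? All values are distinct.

[1, 5, 34, 10, 27, 40, 36, 48, 19, 57, 33, 45, 47]

sift down from index 5:
  34 vs smaller child 1 at index 12, swap → [45, 33, 47, 10, 27, 1, 36, 48, 19, 57, 5, 40, 34]
sift down from index 4:
  27 vs smaller child 5 at index 10, swap → [45, 33, 47, 10, 5, 1, 36, 48, 19, 57, 27, 40, 34]
sift down from index 3: already satisfies heap property
sift down from index 2:
  47 vs smaller child 1 at index 5, swap → [45, 33, 1, 10, 5, 47, 36, 48, 19, 57, 27, 40, 34]
  47 vs smaller child 34 at index 12, swap → [45, 33, 1, 10, 5, 34, 36, 48, 19, 57, 27, 40, 47]
sift down from index 1:
  33 vs smaller child 5 at index 4, swap → [45, 5, 1, 10, 33, 34, 36, 48, 19, 57, 27, 40, 47]
  33 vs smaller child 27 at index 10, swap → [45, 5, 1, 10, 27, 34, 36, 48, 19, 57, 33, 40, 47]
sift down from index 0:
  45 vs smaller child 1 at index 2, swap → [1, 5, 45, 10, 27, 34, 36, 48, 19, 57, 33, 40, 47]
  45 vs smaller child 34 at index 5, swap → [1, 5, 34, 10, 27, 45, 36, 48, 19, 57, 33, 40, 47]
  45 vs smaller child 40 at index 11, swap → [1, 5, 34, 10, 27, 40, 36, 48, 19, 57, 33, 45, 47]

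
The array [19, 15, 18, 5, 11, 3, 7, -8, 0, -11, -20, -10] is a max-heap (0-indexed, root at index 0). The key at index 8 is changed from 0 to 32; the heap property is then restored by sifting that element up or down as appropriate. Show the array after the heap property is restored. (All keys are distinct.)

[32, 19, 18, 15, 11, 3, 7, -8, 5, -11, -20, -10]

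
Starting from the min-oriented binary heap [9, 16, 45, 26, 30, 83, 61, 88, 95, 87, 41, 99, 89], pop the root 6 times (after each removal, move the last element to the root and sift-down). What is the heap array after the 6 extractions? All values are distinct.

extract-min #1 returns 9:
  remove root 9; move last element 89 to root → [89, 16, 45, 26, 30, 83, 61, 88, 95, 87, 41, 99]
  89 vs smaller child 16 at index 1, swap → [16, 89, 45, 26, 30, 83, 61, 88, 95, 87, 41, 99]
  89 vs smaller child 26 at index 3, swap → [16, 26, 45, 89, 30, 83, 61, 88, 95, 87, 41, 99]
  89 vs smaller child 88 at index 7, swap → [16, 26, 45, 88, 30, 83, 61, 89, 95, 87, 41, 99]
extract-min #2 returns 16:
  remove root 16; move last element 99 to root → [99, 26, 45, 88, 30, 83, 61, 89, 95, 87, 41]
  99 vs smaller child 26 at index 1, swap → [26, 99, 45, 88, 30, 83, 61, 89, 95, 87, 41]
  99 vs smaller child 30 at index 4, swap → [26, 30, 45, 88, 99, 83, 61, 89, 95, 87, 41]
  99 vs smaller child 41 at index 10, swap → [26, 30, 45, 88, 41, 83, 61, 89, 95, 87, 99]
extract-min #3 returns 26:
  remove root 26; move last element 99 to root → [99, 30, 45, 88, 41, 83, 61, 89, 95, 87]
  99 vs smaller child 30 at index 1, swap → [30, 99, 45, 88, 41, 83, 61, 89, 95, 87]
  99 vs smaller child 41 at index 4, swap → [30, 41, 45, 88, 99, 83, 61, 89, 95, 87]
  99 vs only child 87 at index 9, swap → [30, 41, 45, 88, 87, 83, 61, 89, 95, 99]
extract-min #4 returns 30:
  remove root 30; move last element 99 to root → [99, 41, 45, 88, 87, 83, 61, 89, 95]
  99 vs smaller child 41 at index 1, swap → [41, 99, 45, 88, 87, 83, 61, 89, 95]
  99 vs smaller child 87 at index 4, swap → [41, 87, 45, 88, 99, 83, 61, 89, 95]
extract-min #5 returns 41:
  remove root 41; move last element 95 to root → [95, 87, 45, 88, 99, 83, 61, 89]
  95 vs smaller child 45 at index 2, swap → [45, 87, 95, 88, 99, 83, 61, 89]
  95 vs smaller child 61 at index 6, swap → [45, 87, 61, 88, 99, 83, 95, 89]
extract-min #6 returns 45:
  remove root 45; move last element 89 to root → [89, 87, 61, 88, 99, 83, 95]
  89 vs smaller child 61 at index 2, swap → [61, 87, 89, 88, 99, 83, 95]
  89 vs smaller child 83 at index 5, swap → [61, 87, 83, 88, 99, 89, 95]

[61, 87, 83, 88, 99, 89, 95]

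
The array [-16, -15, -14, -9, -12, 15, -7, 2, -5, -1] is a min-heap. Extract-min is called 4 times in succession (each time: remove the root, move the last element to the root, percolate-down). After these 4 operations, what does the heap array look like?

[-9, -5, -7, 2, -1, 15]

extract-min #1 returns -16:
  remove root -16; move last element -1 to root → [-1, -15, -14, -9, -12, 15, -7, 2, -5]
  -1 vs smaller child -15 at index 1, swap → [-15, -1, -14, -9, -12, 15, -7, 2, -5]
  -1 vs smaller child -12 at index 4, swap → [-15, -12, -14, -9, -1, 15, -7, 2, -5]
extract-min #2 returns -15:
  remove root -15; move last element -5 to root → [-5, -12, -14, -9, -1, 15, -7, 2]
  -5 vs smaller child -14 at index 2, swap → [-14, -12, -5, -9, -1, 15, -7, 2]
  -5 vs smaller child -7 at index 6, swap → [-14, -12, -7, -9, -1, 15, -5, 2]
extract-min #3 returns -14:
  remove root -14; move last element 2 to root → [2, -12, -7, -9, -1, 15, -5]
  2 vs smaller child -12 at index 1, swap → [-12, 2, -7, -9, -1, 15, -5]
  2 vs smaller child -9 at index 3, swap → [-12, -9, -7, 2, -1, 15, -5]
extract-min #4 returns -12:
  remove root -12; move last element -5 to root → [-5, -9, -7, 2, -1, 15]
  -5 vs smaller child -9 at index 1, swap → [-9, -5, -7, 2, -1, 15]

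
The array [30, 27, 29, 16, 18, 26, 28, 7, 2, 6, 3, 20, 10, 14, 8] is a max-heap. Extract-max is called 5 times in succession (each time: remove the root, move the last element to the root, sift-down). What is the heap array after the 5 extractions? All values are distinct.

extract-max #1 returns 30:
  remove root 30; move last element 8 to root → [8, 27, 29, 16, 18, 26, 28, 7, 2, 6, 3, 20, 10, 14]
  8 vs larger child 29 at index 2, swap → [29, 27, 8, 16, 18, 26, 28, 7, 2, 6, 3, 20, 10, 14]
  8 vs larger child 28 at index 6, swap → [29, 27, 28, 16, 18, 26, 8, 7, 2, 6, 3, 20, 10, 14]
  8 vs only child 14 at index 13, swap → [29, 27, 28, 16, 18, 26, 14, 7, 2, 6, 3, 20, 10, 8]
extract-max #2 returns 29:
  remove root 29; move last element 8 to root → [8, 27, 28, 16, 18, 26, 14, 7, 2, 6, 3, 20, 10]
  8 vs larger child 28 at index 2, swap → [28, 27, 8, 16, 18, 26, 14, 7, 2, 6, 3, 20, 10]
  8 vs larger child 26 at index 5, swap → [28, 27, 26, 16, 18, 8, 14, 7, 2, 6, 3, 20, 10]
  8 vs larger child 20 at index 11, swap → [28, 27, 26, 16, 18, 20, 14, 7, 2, 6, 3, 8, 10]
extract-max #3 returns 28:
  remove root 28; move last element 10 to root → [10, 27, 26, 16, 18, 20, 14, 7, 2, 6, 3, 8]
  10 vs larger child 27 at index 1, swap → [27, 10, 26, 16, 18, 20, 14, 7, 2, 6, 3, 8]
  10 vs larger child 18 at index 4, swap → [27, 18, 26, 16, 10, 20, 14, 7, 2, 6, 3, 8]
extract-max #4 returns 27:
  remove root 27; move last element 8 to root → [8, 18, 26, 16, 10, 20, 14, 7, 2, 6, 3]
  8 vs larger child 26 at index 2, swap → [26, 18, 8, 16, 10, 20, 14, 7, 2, 6, 3]
  8 vs larger child 20 at index 5, swap → [26, 18, 20, 16, 10, 8, 14, 7, 2, 6, 3]
extract-max #5 returns 26:
  remove root 26; move last element 3 to root → [3, 18, 20, 16, 10, 8, 14, 7, 2, 6]
  3 vs larger child 20 at index 2, swap → [20, 18, 3, 16, 10, 8, 14, 7, 2, 6]
  3 vs larger child 14 at index 6, swap → [20, 18, 14, 16, 10, 8, 3, 7, 2, 6]

[20, 18, 14, 16, 10, 8, 3, 7, 2, 6]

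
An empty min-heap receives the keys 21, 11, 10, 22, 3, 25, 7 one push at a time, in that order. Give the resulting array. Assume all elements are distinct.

Insert 21:
  append 21 at index 0 → [21] (no swap needed)
Insert 11:
  append 11 at index 1 → [21, 11]
  11 < parent 21 at index 0, swap → [11, 21]
Insert 10:
  append 10 at index 2 → [11, 21, 10]
  10 < parent 11 at index 0, swap → [10, 21, 11]
Insert 22:
  append 22 at index 3 → [10, 21, 11, 22] (no swap needed)
Insert 3:
  append 3 at index 4 → [10, 21, 11, 22, 3]
  3 < parent 21 at index 1, swap → [10, 3, 11, 22, 21]
  3 < parent 10 at index 0, swap → [3, 10, 11, 22, 21]
Insert 25:
  append 25 at index 5 → [3, 10, 11, 22, 21, 25] (no swap needed)
Insert 7:
  append 7 at index 6 → [3, 10, 11, 22, 21, 25, 7]
  7 < parent 11 at index 2, swap → [3, 10, 7, 22, 21, 25, 11]

[3, 10, 7, 22, 21, 25, 11]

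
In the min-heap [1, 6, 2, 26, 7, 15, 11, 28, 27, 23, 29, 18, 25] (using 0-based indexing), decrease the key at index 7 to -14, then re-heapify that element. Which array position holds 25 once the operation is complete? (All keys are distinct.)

12

set index 7 from 28 to -14 → [1, 6, 2, 26, 7, 15, 11, -14, 27, 23, 29, 18, 25]
-14 < parent 26 at index 3, swap → [1, 6, 2, -14, 7, 15, 11, 26, 27, 23, 29, 18, 25]
-14 < parent 6 at index 1, swap → [1, -14, 2, 6, 7, 15, 11, 26, 27, 23, 29, 18, 25]
-14 < parent 1 at index 0, swap → [-14, 1, 2, 6, 7, 15, 11, 26, 27, 23, 29, 18, 25]
resulting array: [-14, 1, 2, 6, 7, 15, 11, 26, 27, 23, 29, 18, 25]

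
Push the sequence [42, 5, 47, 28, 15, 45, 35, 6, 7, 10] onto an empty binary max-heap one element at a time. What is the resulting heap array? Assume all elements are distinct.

[47, 28, 45, 7, 15, 42, 35, 5, 6, 10]

Insert 42:
  append 42 at index 0 → [42] (no swap needed)
Insert 5:
  append 5 at index 1 → [42, 5] (no swap needed)
Insert 47:
  append 47 at index 2 → [42, 5, 47]
  47 > parent 42 at index 0, swap → [47, 5, 42]
Insert 28:
  append 28 at index 3 → [47, 5, 42, 28]
  28 > parent 5 at index 1, swap → [47, 28, 42, 5]
Insert 15:
  append 15 at index 4 → [47, 28, 42, 5, 15] (no swap needed)
Insert 45:
  append 45 at index 5 → [47, 28, 42, 5, 15, 45]
  45 > parent 42 at index 2, swap → [47, 28, 45, 5, 15, 42]
Insert 35:
  append 35 at index 6 → [47, 28, 45, 5, 15, 42, 35] (no swap needed)
Insert 6:
  append 6 at index 7 → [47, 28, 45, 5, 15, 42, 35, 6]
  6 > parent 5 at index 3, swap → [47, 28, 45, 6, 15, 42, 35, 5]
Insert 7:
  append 7 at index 8 → [47, 28, 45, 6, 15, 42, 35, 5, 7]
  7 > parent 6 at index 3, swap → [47, 28, 45, 7, 15, 42, 35, 5, 6]
Insert 10:
  append 10 at index 9 → [47, 28, 45, 7, 15, 42, 35, 5, 6, 10] (no swap needed)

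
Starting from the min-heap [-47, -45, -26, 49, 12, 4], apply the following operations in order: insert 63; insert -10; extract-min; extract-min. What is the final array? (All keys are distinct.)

insert 63:
  append 63 at index 6 → [-47, -45, -26, 49, 12, 4, 63] (no swap needed)
insert -10:
  append -10 at index 7 → [-47, -45, -26, 49, 12, 4, 63, -10]
  -10 < parent 49 at index 3, swap → [-47, -45, -26, -10, 12, 4, 63, 49]
extract-min → returns -47:
  remove root -47; move last element 49 to root → [49, -45, -26, -10, 12, 4, 63]
  49 vs smaller child -45 at index 1, swap → [-45, 49, -26, -10, 12, 4, 63]
  49 vs smaller child -10 at index 3, swap → [-45, -10, -26, 49, 12, 4, 63]
extract-min → returns -45:
  remove root -45; move last element 63 to root → [63, -10, -26, 49, 12, 4]
  63 vs smaller child -26 at index 2, swap → [-26, -10, 63, 49, 12, 4]
  63 vs only child 4 at index 5, swap → [-26, -10, 4, 49, 12, 63]

[-26, -10, 4, 49, 12, 63]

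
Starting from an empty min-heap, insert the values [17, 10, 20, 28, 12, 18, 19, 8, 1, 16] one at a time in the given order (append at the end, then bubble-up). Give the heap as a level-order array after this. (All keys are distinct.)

[1, 8, 18, 10, 16, 20, 19, 28, 12, 17]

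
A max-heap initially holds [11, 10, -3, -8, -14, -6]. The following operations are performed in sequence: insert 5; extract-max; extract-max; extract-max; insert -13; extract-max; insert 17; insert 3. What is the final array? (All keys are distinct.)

insert 5:
  append 5 at index 6 → [11, 10, -3, -8, -14, -6, 5]
  5 > parent -3 at index 2, swap → [11, 10, 5, -8, -14, -6, -3]
extract-max → returns 11:
  remove root 11; move last element -3 to root → [-3, 10, 5, -8, -14, -6]
  -3 vs larger child 10 at index 1, swap → [10, -3, 5, -8, -14, -6]
extract-max → returns 10:
  remove root 10; move last element -6 to root → [-6, -3, 5, -8, -14]
  -6 vs larger child 5 at index 2, swap → [5, -3, -6, -8, -14]
extract-max → returns 5:
  remove root 5; move last element -14 to root → [-14, -3, -6, -8]
  -14 vs larger child -3 at index 1, swap → [-3, -14, -6, -8]
  -14 vs only child -8 at index 3, swap → [-3, -8, -6, -14]
insert -13:
  append -13 at index 4 → [-3, -8, -6, -14, -13] (no swap needed)
extract-max → returns -3:
  remove root -3; move last element -13 to root → [-13, -8, -6, -14]
  -13 vs larger child -6 at index 2, swap → [-6, -8, -13, -14]
insert 17:
  append 17 at index 4 → [-6, -8, -13, -14, 17]
  17 > parent -8 at index 1, swap → [-6, 17, -13, -14, -8]
  17 > parent -6 at index 0, swap → [17, -6, -13, -14, -8]
insert 3:
  append 3 at index 5 → [17, -6, -13, -14, -8, 3]
  3 > parent -13 at index 2, swap → [17, -6, 3, -14, -8, -13]

[17, -6, 3, -14, -8, -13]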